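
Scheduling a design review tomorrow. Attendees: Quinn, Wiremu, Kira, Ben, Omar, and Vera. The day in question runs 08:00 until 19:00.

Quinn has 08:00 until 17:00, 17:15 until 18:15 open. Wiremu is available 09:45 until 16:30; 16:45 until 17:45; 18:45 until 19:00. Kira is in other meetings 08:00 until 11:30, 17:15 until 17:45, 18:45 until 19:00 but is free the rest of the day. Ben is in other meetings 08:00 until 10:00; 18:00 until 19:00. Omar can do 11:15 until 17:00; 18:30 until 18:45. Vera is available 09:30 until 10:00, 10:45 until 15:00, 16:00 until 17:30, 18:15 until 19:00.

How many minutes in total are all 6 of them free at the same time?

Quinn free: 08:00-17:00, 17:15-18:15.
Wiremu free: 09:45-16:30, 16:45-17:45, 18:45-19:00.
Kira free: 11:30-17:15, 17:45-18:45 (invert busy blocks within the working day).
Ben free: 10:00-18:00 (invert busy blocks within the working day).
Omar free: 11:15-17:00, 18:30-18:45.
Vera free: 09:30-10:00, 10:45-15:00, 16:00-17:30, 18:15-19:00.
Quinn ∩ Wiremu: 09:45-16:30, 16:45-17:00, 17:15-17:45.
Quinn ∩ Wiremu ∩ Kira: 11:30-16:30, 16:45-17:00.
Quinn ∩ Wiremu ∩ Kira ∩ Ben: 11:30-16:30, 16:45-17:00.
Quinn ∩ Wiremu ∩ Kira ∩ Ben ∩ Omar: 11:30-16:30, 16:45-17:00.
Quinn ∩ Wiremu ∩ Kira ∩ Ben ∩ Omar ∩ Vera: 11:30-15:00, 16:00-16:30, 16:45-17:00.
Those are the intersection windows.
Summing the common windows: 210 + 30 + 15 = 255 minutes.

255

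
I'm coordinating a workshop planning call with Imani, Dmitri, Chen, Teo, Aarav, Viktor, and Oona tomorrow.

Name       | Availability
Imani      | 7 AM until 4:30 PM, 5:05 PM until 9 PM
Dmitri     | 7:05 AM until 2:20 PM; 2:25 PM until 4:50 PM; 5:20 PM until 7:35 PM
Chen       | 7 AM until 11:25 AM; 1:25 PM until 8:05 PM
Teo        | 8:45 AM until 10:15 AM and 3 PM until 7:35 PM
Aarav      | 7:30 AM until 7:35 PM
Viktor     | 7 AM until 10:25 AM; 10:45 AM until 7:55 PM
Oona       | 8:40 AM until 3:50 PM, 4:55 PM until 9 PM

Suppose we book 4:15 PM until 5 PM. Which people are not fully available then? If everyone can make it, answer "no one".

Dmitri, Imani, Oona

Imani: not fully free for 16:15-17:00. Dmitri: not fully free for 16:15-17:00. Chen: free for 16:15-17:00. Teo: free for 16:15-17:00. Aarav: free for 16:15-17:00. Viktor: free for 16:15-17:00. Oona: not fully free for 16:15-17:00.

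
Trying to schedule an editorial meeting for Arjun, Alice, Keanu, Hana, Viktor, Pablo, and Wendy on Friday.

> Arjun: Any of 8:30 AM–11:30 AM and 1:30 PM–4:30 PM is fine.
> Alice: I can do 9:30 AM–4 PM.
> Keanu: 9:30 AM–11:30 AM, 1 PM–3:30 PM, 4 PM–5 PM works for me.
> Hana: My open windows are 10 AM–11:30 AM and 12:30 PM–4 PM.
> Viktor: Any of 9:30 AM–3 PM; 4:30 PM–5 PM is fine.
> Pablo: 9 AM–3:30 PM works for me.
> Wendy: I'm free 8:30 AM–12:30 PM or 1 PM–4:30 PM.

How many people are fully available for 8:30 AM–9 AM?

2

Arjun and Wendy can make the full 08:30-09:00 slot — that's 2.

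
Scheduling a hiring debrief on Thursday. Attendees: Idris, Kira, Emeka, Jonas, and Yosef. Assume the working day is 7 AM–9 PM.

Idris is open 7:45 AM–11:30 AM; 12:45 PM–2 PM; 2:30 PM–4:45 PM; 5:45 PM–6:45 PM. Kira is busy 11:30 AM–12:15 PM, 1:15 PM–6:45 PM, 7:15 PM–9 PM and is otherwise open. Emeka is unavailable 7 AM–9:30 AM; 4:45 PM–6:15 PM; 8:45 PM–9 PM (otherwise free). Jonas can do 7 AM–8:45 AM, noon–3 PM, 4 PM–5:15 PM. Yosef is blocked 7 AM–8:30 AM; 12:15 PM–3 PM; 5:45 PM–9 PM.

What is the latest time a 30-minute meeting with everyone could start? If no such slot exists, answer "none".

Idris free: 07:45-11:30, 12:45-14:00, 14:30-16:45, 17:45-18:45.
Kira free: 07:00-11:30, 12:15-13:15, 18:45-19:15 (invert busy blocks within the working day).
Emeka free: 09:30-16:45, 18:15-20:45 (invert busy blocks within the working day).
Jonas free: 07:00-08:45, 12:00-15:00, 16:00-17:15.
Yosef free: 08:30-12:15, 15:00-17:45 (invert busy blocks within the working day).
Idris ∩ Kira: 07:45-11:30, 12:45-13:15.
Idris ∩ Kira ∩ Emeka: 09:30-11:30, 12:45-13:15.
Idris ∩ Kira ∩ Emeka ∩ Jonas: 12:45-13:15.
Idris ∩ Kira ∩ Emeka ∩ Jonas ∩ Yosef: ∅.
There is no time when everyone is free.
No common window is at least 30 minutes long.

none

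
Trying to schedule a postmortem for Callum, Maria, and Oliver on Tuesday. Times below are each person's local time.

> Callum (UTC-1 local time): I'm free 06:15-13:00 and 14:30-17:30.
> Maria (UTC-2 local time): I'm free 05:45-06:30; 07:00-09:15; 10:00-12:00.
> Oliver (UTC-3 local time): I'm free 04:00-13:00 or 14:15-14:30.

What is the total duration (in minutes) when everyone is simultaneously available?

300

Callum in UTC: 07:15-14:00, 15:30-18:30 (add 1h to convert from UTC-1).
Maria in UTC: 07:45-08:30, 09:00-11:15, 12:00-14:00 (add 2h to convert from UTC-2).
Oliver in UTC: 07:00-16:00, 17:15-17:30 (add 3h to convert from UTC-3).
Callum ∩ Maria: 07:45-08:30, 09:00-11:15, 12:00-14:00.
Callum ∩ Maria ∩ Oliver: 07:45-08:30, 09:00-11:15, 12:00-14:00.
Summing the common windows: 45 + 135 + 120 = 300 minutes.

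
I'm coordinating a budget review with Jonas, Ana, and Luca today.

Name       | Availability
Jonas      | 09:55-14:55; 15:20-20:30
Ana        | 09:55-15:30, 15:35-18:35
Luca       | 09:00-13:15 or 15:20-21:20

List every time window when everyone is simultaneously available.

Jonas ∩ Ana: 09:55-14:55, 15:20-15:30, 15:35-18:35.
Jonas ∩ Ana ∩ Luca: 09:55-13:15, 15:20-15:30, 15:35-18:35.
Those are the intersection windows.

09:55-13:15, 15:20-15:30, 15:35-18:35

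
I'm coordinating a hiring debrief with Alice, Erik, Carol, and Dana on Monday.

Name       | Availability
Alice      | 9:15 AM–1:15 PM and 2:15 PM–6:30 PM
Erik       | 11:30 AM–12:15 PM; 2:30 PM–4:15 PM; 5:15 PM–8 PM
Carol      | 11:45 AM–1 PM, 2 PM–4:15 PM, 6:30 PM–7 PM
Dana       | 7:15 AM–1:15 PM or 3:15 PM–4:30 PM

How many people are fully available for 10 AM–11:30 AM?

Alice and Dana can make the full 10:00-11:30 slot — that's 2.

2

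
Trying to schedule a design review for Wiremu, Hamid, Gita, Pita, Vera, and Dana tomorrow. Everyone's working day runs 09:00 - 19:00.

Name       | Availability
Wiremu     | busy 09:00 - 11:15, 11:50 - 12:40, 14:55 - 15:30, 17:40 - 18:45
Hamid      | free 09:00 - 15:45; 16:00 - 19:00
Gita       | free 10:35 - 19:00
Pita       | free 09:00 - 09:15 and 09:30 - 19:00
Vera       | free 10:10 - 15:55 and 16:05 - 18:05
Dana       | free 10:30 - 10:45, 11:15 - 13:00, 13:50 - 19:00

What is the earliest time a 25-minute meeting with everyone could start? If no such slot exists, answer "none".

11:15

Wiremu free: 11:15-11:50, 12:40-14:55, 15:30-17:40, 18:45-19:00 (invert busy blocks within the working day).
Hamid free: 09:00-15:45, 16:00-19:00.
Gita free: 10:35-19:00.
Pita free: 09:00-09:15, 09:30-19:00.
Vera free: 10:10-15:55, 16:05-18:05.
Dana free: 10:30-10:45, 11:15-13:00, 13:50-19:00.
Wiremu ∩ Hamid: 11:15-11:50, 12:40-14:55, 15:30-15:45, 16:00-17:40, 18:45-19:00.
Wiremu ∩ Hamid ∩ Gita: 11:15-11:50, 12:40-14:55, 15:30-15:45, 16:00-17:40, 18:45-19:00.
Wiremu ∩ Hamid ∩ Gita ∩ Pita: 11:15-11:50, 12:40-14:55, 15:30-15:45, 16:00-17:40, 18:45-19:00.
Wiremu ∩ Hamid ∩ Gita ∩ Pita ∩ Vera: 11:15-11:50, 12:40-14:55, 15:30-15:45, 16:05-17:40.
Wiremu ∩ Hamid ∩ Gita ∩ Pita ∩ Vera ∩ Dana: 11:15-11:50, 12:40-13:00, 13:50-14:55, 15:30-15:45, 16:05-17:40.
The first common window of at least 25 minutes is 11:15-11:50, so the earliest start is 11:15.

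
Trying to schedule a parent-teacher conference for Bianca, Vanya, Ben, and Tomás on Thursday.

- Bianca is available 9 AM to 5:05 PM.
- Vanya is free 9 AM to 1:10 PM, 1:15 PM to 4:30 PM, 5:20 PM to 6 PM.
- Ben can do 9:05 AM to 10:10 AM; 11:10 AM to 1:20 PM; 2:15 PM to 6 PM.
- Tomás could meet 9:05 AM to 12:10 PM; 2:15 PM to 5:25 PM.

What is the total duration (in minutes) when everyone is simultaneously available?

Bianca ∩ Vanya: 09:00-13:10, 13:15-16:30.
Bianca ∩ Vanya ∩ Ben: 09:05-10:10, 11:10-13:10, 13:15-13:20, 14:15-16:30.
Bianca ∩ Vanya ∩ Ben ∩ Tomás: 09:05-10:10, 11:10-12:10, 14:15-16:30.
So the common availability across everyone is 09:05-10:10, 11:10-12:10, 14:15-16:30.
Summing the common windows: 65 + 60 + 135 = 260 minutes.

260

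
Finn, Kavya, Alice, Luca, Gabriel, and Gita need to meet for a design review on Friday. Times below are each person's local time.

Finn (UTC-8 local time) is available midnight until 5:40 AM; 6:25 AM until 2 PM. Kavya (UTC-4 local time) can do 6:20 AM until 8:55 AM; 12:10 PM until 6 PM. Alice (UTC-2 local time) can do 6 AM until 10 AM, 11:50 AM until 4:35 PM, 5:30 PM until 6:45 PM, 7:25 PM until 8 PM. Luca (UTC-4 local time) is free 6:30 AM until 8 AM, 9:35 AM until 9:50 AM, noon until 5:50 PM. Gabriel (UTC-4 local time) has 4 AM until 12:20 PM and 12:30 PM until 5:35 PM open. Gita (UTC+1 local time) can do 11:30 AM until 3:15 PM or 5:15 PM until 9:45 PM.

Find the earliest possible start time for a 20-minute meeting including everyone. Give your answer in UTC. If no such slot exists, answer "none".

Finn in UTC: 08:00-13:40, 14:25-22:00 (add 8h to convert from UTC-8).
Kavya in UTC: 10:20-12:55, 16:10-22:00 (add 4h to convert from UTC-4).
Alice in UTC: 08:00-12:00, 13:50-18:35, 19:30-20:45, 21:25-22:00 (add 2h to convert from UTC-2).
Luca in UTC: 10:30-12:00, 13:35-13:50, 16:00-21:50 (add 4h to convert from UTC-4).
Gabriel in UTC: 08:00-16:20, 16:30-21:35 (add 4h to convert from UTC-4).
Gita in UTC: 10:30-14:15, 16:15-20:45 (subtract 1h to convert from UTC+1).
Finn ∩ Kavya: 10:20-12:55, 16:10-22:00.
Finn ∩ Kavya ∩ Alice: 10:20-12:00, 16:10-18:35, 19:30-20:45, 21:25-22:00.
Finn ∩ Kavya ∩ Alice ∩ Luca: 10:30-12:00, 16:10-18:35, 19:30-20:45, 21:25-21:50.
Finn ∩ Kavya ∩ Alice ∩ Luca ∩ Gabriel: 10:30-12:00, 16:10-16:20, 16:30-18:35, 19:30-20:45, 21:25-21:35.
Finn ∩ Kavya ∩ Alice ∩ Luca ∩ Gabriel ∩ Gita: 10:30-12:00, 16:15-16:20, 16:30-18:35, 19:30-20:45.
Those are the intersection windows.
The first common window of at least 20 minutes is 10:30-12:00, so the earliest start is 10:30.

10:30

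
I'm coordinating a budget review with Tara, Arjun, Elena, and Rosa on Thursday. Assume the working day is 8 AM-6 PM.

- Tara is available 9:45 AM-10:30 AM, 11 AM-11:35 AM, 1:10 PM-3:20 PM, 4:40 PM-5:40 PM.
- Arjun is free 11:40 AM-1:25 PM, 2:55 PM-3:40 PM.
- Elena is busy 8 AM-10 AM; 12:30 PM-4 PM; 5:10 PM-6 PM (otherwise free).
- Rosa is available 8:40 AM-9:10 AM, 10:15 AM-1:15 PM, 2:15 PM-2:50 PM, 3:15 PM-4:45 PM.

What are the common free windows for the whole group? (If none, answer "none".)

Tara free: 09:45-10:30, 11:00-11:35, 13:10-15:20, 16:40-17:40.
Arjun free: 11:40-13:25, 14:55-15:40.
Elena free: 10:00-12:30, 16:00-17:10 (invert busy blocks within the working day).
Rosa free: 08:40-09:10, 10:15-13:15, 14:15-14:50, 15:15-16:45.
Tara ∩ Arjun: 13:10-13:25, 14:55-15:20.
Tara ∩ Arjun ∩ Elena: ∅.
Tara ∩ Arjun ∩ Elena ∩ Rosa: ∅.
There is no time when everyone is free.

none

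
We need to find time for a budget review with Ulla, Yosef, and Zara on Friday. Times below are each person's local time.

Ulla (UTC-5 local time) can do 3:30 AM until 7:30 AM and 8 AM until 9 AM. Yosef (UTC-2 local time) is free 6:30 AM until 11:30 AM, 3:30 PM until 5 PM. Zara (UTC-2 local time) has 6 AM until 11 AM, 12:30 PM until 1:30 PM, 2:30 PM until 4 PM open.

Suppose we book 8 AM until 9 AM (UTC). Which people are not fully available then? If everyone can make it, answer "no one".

Ulla, Yosef

Ulla in UTC: 08:30-12:30, 13:00-14:00 (add 5h to convert from UTC-5).
Yosef in UTC: 08:30-13:30, 17:30-19:00 (add 2h to convert from UTC-2).
Zara in UTC: 08:00-13:00, 14:30-15:30, 16:30-18:00 (add 2h to convert from UTC-2).
Ulla: not fully free for 08:00-09:00. Yosef: not fully free for 08:00-09:00. Zara: free for 08:00-09:00.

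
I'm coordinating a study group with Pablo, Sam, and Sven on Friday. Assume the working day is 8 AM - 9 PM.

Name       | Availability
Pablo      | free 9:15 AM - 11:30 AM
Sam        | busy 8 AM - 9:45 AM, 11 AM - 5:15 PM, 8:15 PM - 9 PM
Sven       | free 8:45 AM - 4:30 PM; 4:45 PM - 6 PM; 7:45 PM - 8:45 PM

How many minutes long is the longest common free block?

75

Pablo free: 09:15-11:30.
Sam free: 09:45-11:00, 17:15-20:15 (invert busy blocks within the working day).
Sven free: 08:45-16:30, 16:45-18:00, 19:45-20:45.
Pablo ∩ Sam: 09:45-11:00.
Pablo ∩ Sam ∩ Sven: 09:45-11:00.
Those are the intersection windows.
The longest is 09:45-11:00 at 75 minutes.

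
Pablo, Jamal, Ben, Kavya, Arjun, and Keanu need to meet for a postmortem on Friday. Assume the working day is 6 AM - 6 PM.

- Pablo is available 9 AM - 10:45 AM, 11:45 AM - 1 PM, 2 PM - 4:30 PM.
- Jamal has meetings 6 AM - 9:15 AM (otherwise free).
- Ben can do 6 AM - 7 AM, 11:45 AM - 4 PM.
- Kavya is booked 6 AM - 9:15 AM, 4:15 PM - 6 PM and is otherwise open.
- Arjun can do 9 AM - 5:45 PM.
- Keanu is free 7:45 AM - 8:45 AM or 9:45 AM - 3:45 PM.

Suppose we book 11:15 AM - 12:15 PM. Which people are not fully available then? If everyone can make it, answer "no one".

Ben, Pablo

Pablo free: 09:00-10:45, 11:45-13:00, 14:00-16:30.
Jamal free: 09:15-18:00 (invert busy blocks within the working day).
Ben free: 06:00-07:00, 11:45-16:00.
Kavya free: 09:15-16:15 (invert busy blocks within the working day).
Arjun free: 09:00-17:45.
Keanu free: 07:45-08:45, 09:45-15:45.
Pablo: not fully free for 11:15-12:15. Jamal: free for 11:15-12:15. Ben: not fully free for 11:15-12:15. Kavya: free for 11:15-12:15. Arjun: free for 11:15-12:15. Keanu: free for 11:15-12:15.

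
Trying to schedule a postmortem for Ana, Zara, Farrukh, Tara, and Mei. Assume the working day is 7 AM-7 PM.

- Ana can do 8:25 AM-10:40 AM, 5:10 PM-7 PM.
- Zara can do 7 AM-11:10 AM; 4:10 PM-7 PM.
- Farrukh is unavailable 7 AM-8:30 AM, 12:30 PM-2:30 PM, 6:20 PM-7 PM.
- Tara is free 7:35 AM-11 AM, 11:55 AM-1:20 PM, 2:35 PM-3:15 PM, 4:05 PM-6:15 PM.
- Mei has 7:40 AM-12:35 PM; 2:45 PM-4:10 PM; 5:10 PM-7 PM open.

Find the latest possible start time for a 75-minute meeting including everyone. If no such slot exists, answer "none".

09:25

Ana free: 08:25-10:40, 17:10-19:00.
Zara free: 07:00-11:10, 16:10-19:00.
Farrukh free: 08:30-12:30, 14:30-18:20 (invert busy blocks within the working day).
Tara free: 07:35-11:00, 11:55-13:20, 14:35-15:15, 16:05-18:15.
Mei free: 07:40-12:35, 14:45-16:10, 17:10-19:00.
Ana ∩ Zara: 08:25-10:40, 17:10-19:00.
Ana ∩ Zara ∩ Farrukh: 08:30-10:40, 17:10-18:20.
Ana ∩ Zara ∩ Farrukh ∩ Tara: 08:30-10:40, 17:10-18:15.
Ana ∩ Zara ∩ Farrukh ∩ Tara ∩ Mei: 08:30-10:40, 17:10-18:15.
The last common window of at least 75 minutes is 08:30-10:40; a 75-minute meeting can start as late as 09:25 and still end by 10:40.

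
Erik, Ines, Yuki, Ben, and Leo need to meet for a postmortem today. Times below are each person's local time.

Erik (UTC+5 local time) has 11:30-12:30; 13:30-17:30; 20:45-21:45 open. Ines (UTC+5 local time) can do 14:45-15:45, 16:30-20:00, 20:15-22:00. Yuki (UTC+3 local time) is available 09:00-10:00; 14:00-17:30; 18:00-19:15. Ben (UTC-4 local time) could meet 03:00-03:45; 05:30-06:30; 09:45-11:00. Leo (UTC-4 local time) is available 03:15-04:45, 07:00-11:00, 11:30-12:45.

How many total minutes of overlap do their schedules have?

0

Erik in UTC: 06:30-07:30, 08:30-12:30, 15:45-16:45 (subtract 5h to convert from UTC+5).
Ines in UTC: 09:45-10:45, 11:30-15:00, 15:15-17:00 (subtract 5h to convert from UTC+5).
Yuki in UTC: 06:00-07:00, 11:00-14:30, 15:00-16:15 (subtract 3h to convert from UTC+3).
Ben in UTC: 07:00-07:45, 09:30-10:30, 13:45-15:00 (add 4h to convert from UTC-4).
Leo in UTC: 07:15-08:45, 11:00-15:00, 15:30-16:45 (add 4h to convert from UTC-4).
Erik ∩ Ines: 09:45-10:45, 11:30-12:30, 15:45-16:45.
Erik ∩ Ines ∩ Yuki: 11:30-12:30, 15:45-16:15.
Erik ∩ Ines ∩ Yuki ∩ Ben: ∅.
Erik ∩ Ines ∩ Yuki ∩ Ben ∩ Leo: ∅.
There is no time when everyone is free.
There is no common window, so the total is 0 minutes.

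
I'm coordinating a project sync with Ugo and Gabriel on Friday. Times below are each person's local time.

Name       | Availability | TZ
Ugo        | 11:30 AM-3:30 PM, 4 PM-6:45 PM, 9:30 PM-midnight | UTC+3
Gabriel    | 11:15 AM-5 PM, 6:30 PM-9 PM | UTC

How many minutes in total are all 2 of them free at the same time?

Ugo in UTC: 08:30-12:30, 13:00-15:45, 18:30-21:00 (subtract 3h to convert from UTC+3).
Gabriel in UTC: 11:15-17:00, 18:30-21:00.
Ugo ∩ Gabriel: 11:15-12:30, 13:00-15:45, 18:30-21:00.
So the common availability across everyone is 11:15-12:30, 13:00-15:45, 18:30-21:00.
Summing the common windows: 75 + 165 + 150 = 390 minutes.

390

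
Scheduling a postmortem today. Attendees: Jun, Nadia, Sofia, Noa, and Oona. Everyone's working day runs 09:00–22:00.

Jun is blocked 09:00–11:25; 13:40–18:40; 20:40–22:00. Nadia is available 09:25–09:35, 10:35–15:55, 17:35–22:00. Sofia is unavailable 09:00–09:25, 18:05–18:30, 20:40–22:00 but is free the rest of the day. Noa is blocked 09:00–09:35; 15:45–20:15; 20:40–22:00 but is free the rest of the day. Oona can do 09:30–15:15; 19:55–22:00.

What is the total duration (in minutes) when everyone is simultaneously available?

Jun free: 11:25-13:40, 18:40-20:40 (invert busy blocks within the working day).
Nadia free: 09:25-09:35, 10:35-15:55, 17:35-22:00.
Sofia free: 09:25-18:05, 18:30-20:40 (invert busy blocks within the working day).
Noa free: 09:35-15:45, 20:15-20:40 (invert busy blocks within the working day).
Oona free: 09:30-15:15, 19:55-22:00.
Jun ∩ Nadia: 11:25-13:40, 18:40-20:40.
Jun ∩ Nadia ∩ Sofia: 11:25-13:40, 18:40-20:40.
Jun ∩ Nadia ∩ Sofia ∩ Noa: 11:25-13:40, 20:15-20:40.
Jun ∩ Nadia ∩ Sofia ∩ Noa ∩ Oona: 11:25-13:40, 20:15-20:40.
Summing the common windows: 135 + 25 = 160 minutes.

160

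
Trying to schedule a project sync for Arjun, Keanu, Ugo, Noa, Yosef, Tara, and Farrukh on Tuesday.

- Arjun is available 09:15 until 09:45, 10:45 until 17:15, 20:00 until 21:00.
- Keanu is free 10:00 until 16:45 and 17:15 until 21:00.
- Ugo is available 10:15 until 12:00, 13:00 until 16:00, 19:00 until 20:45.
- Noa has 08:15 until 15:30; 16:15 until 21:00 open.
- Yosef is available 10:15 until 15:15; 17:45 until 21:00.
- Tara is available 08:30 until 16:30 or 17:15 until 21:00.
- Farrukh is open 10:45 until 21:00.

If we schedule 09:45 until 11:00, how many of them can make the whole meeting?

2

Noa and Tara can make the full 09:45-11:00 slot — that's 2.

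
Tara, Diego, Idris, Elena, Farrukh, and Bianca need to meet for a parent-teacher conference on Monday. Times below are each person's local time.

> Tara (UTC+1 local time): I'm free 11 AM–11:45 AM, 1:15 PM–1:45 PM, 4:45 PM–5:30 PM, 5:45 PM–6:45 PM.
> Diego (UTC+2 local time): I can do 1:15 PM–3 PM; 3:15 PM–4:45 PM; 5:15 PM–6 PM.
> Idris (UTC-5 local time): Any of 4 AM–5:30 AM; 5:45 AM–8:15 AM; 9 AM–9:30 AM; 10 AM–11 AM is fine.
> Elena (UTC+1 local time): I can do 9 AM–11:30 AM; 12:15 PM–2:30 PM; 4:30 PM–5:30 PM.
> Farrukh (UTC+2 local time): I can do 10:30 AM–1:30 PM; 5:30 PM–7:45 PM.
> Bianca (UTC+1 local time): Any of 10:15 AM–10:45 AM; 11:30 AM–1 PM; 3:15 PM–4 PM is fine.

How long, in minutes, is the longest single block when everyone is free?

0

Tara in UTC: 10:00-10:45, 12:15-12:45, 15:45-16:30, 16:45-17:45 (subtract 1h to convert from UTC+1).
Diego in UTC: 11:15-13:00, 13:15-14:45, 15:15-16:00 (subtract 2h to convert from UTC+2).
Idris in UTC: 09:00-10:30, 10:45-13:15, 14:00-14:30, 15:00-16:00 (add 5h to convert from UTC-5).
Elena in UTC: 08:00-10:30, 11:15-13:30, 15:30-16:30 (subtract 1h to convert from UTC+1).
Farrukh in UTC: 08:30-11:30, 15:30-17:45 (subtract 2h to convert from UTC+2).
Bianca in UTC: 09:15-09:45, 10:30-12:00, 14:15-15:00 (subtract 1h to convert from UTC+1).
Tara ∩ Diego: 12:15-12:45, 15:45-16:00.
Tara ∩ Diego ∩ Idris: 12:15-12:45, 15:45-16:00.
Tara ∩ Diego ∩ Idris ∩ Elena: 12:15-12:45, 15:45-16:00.
Tara ∩ Diego ∩ Idris ∩ Elena ∩ Farrukh: 15:45-16:00.
Tara ∩ Diego ∩ Idris ∩ Elena ∩ Farrukh ∩ Bianca: ∅.
There is no time when everyone is free.
No common window exists, so the longest block is 0 minutes.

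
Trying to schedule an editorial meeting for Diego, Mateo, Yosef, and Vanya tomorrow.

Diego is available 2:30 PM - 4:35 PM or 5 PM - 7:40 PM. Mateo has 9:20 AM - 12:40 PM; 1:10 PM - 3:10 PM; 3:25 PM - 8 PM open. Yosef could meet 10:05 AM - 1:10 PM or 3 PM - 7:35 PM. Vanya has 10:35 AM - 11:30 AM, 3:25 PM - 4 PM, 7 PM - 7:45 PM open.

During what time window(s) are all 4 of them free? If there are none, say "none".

Diego ∩ Mateo: 14:30-15:10, 15:25-16:35, 17:00-19:40.
Diego ∩ Mateo ∩ Yosef: 15:00-15:10, 15:25-16:35, 17:00-19:35.
Diego ∩ Mateo ∩ Yosef ∩ Vanya: 15:25-16:00, 19:00-19:35.

15:25-16:00, 19:00-19:35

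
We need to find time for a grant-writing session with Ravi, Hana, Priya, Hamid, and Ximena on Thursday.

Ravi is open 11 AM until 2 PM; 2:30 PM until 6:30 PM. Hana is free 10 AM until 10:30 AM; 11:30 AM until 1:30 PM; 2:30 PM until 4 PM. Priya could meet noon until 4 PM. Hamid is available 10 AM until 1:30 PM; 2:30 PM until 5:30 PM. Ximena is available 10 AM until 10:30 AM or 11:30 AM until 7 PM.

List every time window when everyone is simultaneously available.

12:00-13:30, 14:30-16:00

Ravi ∩ Hana: 11:30-13:30, 14:30-16:00.
Ravi ∩ Hana ∩ Priya: 12:00-13:30, 14:30-16:00.
Ravi ∩ Hana ∩ Priya ∩ Hamid: 12:00-13:30, 14:30-16:00.
Ravi ∩ Hana ∩ Priya ∩ Hamid ∩ Ximena: 12:00-13:30, 14:30-16:00.
Those are the intersection windows.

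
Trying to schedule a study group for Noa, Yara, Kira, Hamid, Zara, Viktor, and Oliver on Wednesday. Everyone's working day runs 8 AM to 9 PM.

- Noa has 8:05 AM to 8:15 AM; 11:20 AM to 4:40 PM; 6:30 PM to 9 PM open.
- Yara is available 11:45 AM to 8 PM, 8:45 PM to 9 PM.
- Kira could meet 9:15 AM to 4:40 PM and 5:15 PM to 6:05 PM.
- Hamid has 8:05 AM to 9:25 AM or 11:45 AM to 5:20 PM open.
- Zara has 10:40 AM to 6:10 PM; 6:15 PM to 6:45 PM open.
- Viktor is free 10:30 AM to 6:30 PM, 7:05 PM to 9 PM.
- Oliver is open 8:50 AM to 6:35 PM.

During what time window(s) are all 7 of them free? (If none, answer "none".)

Noa ∩ Yara: 11:45-16:40, 18:30-20:00, 20:45-21:00.
Noa ∩ Yara ∩ Kira: 11:45-16:40.
Noa ∩ Yara ∩ Kira ∩ Hamid: 11:45-16:40.
Noa ∩ Yara ∩ Kira ∩ Hamid ∩ Zara: 11:45-16:40.
Noa ∩ Yara ∩ Kira ∩ Hamid ∩ Zara ∩ Viktor: 11:45-16:40.
Noa ∩ Yara ∩ Kira ∩ Hamid ∩ Zara ∩ Viktor ∩ Oliver: 11:45-16:40.

11:45-16:40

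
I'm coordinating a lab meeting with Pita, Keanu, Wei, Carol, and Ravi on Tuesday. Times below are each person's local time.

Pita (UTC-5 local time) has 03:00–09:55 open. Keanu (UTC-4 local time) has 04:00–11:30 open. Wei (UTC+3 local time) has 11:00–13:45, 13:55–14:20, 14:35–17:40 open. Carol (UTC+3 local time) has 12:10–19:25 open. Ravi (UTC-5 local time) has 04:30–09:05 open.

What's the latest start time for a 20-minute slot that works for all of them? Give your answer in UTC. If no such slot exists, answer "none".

13:45

Pita in UTC: 08:00-14:55 (add 5h to convert from UTC-5).
Keanu in UTC: 08:00-15:30 (add 4h to convert from UTC-4).
Wei in UTC: 08:00-10:45, 10:55-11:20, 11:35-14:40 (subtract 3h to convert from UTC+3).
Carol in UTC: 09:10-16:25 (subtract 3h to convert from UTC+3).
Ravi in UTC: 09:30-14:05 (add 5h to convert from UTC-5).
Pita ∩ Keanu: 08:00-14:55.
Pita ∩ Keanu ∩ Wei: 08:00-10:45, 10:55-11:20, 11:35-14:40.
Pita ∩ Keanu ∩ Wei ∩ Carol: 09:10-10:45, 10:55-11:20, 11:35-14:40.
Pita ∩ Keanu ∩ Wei ∩ Carol ∩ Ravi: 09:30-10:45, 10:55-11:20, 11:35-14:05.
The last common window of at least 20 minutes is 11:35-14:05; a 20-minute meeting can start as late as 13:45 and still end by 14:05.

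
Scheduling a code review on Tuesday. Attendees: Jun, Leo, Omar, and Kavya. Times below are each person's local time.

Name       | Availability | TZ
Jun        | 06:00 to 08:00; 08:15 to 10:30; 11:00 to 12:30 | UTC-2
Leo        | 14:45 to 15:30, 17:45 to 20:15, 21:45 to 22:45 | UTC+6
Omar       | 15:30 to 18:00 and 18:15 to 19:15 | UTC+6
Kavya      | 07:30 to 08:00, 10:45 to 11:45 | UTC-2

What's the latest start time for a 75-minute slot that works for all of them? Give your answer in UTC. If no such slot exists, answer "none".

Jun in UTC: 08:00-10:00, 10:15-12:30, 13:00-14:30 (add 2h to convert from UTC-2).
Leo in UTC: 08:45-09:30, 11:45-14:15, 15:45-16:45 (subtract 6h to convert from UTC+6).
Omar in UTC: 09:30-12:00, 12:15-13:15 (subtract 6h to convert from UTC+6).
Kavya in UTC: 09:30-10:00, 12:45-13:45 (add 2h to convert from UTC-2).
Jun ∩ Leo: 08:45-09:30, 11:45-12:30, 13:00-14:15.
Jun ∩ Leo ∩ Omar: 11:45-12:00, 12:15-12:30, 13:00-13:15.
Jun ∩ Leo ∩ Omar ∩ Kavya: 13:00-13:15.
Those are the intersection windows.
No common window is at least 75 minutes long.

none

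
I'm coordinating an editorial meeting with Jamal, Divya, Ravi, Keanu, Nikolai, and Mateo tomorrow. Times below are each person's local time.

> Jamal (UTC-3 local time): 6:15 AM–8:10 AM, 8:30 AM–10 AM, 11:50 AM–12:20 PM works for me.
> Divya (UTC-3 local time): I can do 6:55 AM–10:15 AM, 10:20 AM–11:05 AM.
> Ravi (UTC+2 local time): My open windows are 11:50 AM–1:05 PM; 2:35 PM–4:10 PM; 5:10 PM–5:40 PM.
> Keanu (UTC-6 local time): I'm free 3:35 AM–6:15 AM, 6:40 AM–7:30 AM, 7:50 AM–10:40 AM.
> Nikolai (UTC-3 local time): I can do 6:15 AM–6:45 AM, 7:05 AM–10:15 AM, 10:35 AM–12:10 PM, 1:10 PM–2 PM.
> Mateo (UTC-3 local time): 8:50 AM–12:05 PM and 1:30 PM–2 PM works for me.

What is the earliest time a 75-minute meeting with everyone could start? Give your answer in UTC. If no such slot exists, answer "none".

Jamal in UTC: 09:15-11:10, 11:30-13:00, 14:50-15:20 (add 3h to convert from UTC-3).
Divya in UTC: 09:55-13:15, 13:20-14:05 (add 3h to convert from UTC-3).
Ravi in UTC: 09:50-11:05, 12:35-14:10, 15:10-15:40 (subtract 2h to convert from UTC+2).
Keanu in UTC: 09:35-12:15, 12:40-13:30, 13:50-16:40 (add 6h to convert from UTC-6).
Nikolai in UTC: 09:15-09:45, 10:05-13:15, 13:35-15:10, 16:10-17:00 (add 3h to convert from UTC-3).
Mateo in UTC: 11:50-15:05, 16:30-17:00 (add 3h to convert from UTC-3).
Jamal ∩ Divya: 09:55-11:10, 11:30-13:00.
Jamal ∩ Divya ∩ Ravi: 09:55-11:05, 12:35-13:00.
Jamal ∩ Divya ∩ Ravi ∩ Keanu: 09:55-11:05, 12:40-13:00.
Jamal ∩ Divya ∩ Ravi ∩ Keanu ∩ Nikolai: 10:05-11:05, 12:40-13:00.
Jamal ∩ Divya ∩ Ravi ∩ Keanu ∩ Nikolai ∩ Mateo: 12:40-13:00.
No common window is at least 75 minutes long.

none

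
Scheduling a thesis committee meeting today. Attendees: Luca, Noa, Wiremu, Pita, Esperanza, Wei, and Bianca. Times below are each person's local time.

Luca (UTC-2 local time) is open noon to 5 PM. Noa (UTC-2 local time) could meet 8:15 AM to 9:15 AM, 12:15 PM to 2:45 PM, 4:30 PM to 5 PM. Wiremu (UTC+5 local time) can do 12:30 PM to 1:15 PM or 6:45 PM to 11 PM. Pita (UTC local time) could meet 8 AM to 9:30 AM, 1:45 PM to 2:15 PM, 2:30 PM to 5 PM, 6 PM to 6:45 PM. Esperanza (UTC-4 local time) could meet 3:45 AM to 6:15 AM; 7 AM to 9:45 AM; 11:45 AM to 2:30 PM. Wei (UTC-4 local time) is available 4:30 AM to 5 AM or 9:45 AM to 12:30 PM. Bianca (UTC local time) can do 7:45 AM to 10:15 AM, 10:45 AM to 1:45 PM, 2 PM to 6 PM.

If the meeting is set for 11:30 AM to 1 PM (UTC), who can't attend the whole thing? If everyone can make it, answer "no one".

Luca in UTC: 14:00-19:00 (add 2h to convert from UTC-2).
Noa in UTC: 10:15-11:15, 14:15-16:45, 18:30-19:00 (add 2h to convert from UTC-2).
Wiremu in UTC: 07:30-08:15, 13:45-18:00 (subtract 5h to convert from UTC+5).
Pita in UTC: 08:00-09:30, 13:45-14:15, 14:30-17:00, 18:00-18:45.
Esperanza in UTC: 07:45-10:15, 11:00-13:45, 15:45-18:30 (add 4h to convert from UTC-4).
Wei in UTC: 08:30-09:00, 13:45-16:30 (add 4h to convert from UTC-4).
Bianca in UTC: 07:45-10:15, 10:45-13:45, 14:00-18:00.
Luca: not fully free for 11:30-13:00. Noa: not fully free for 11:30-13:00. Wiremu: not fully free for 11:30-13:00. Pita: not fully free for 11:30-13:00. Esperanza: free for 11:30-13:00. Wei: not fully free for 11:30-13:00. Bianca: free for 11:30-13:00.

Luca, Noa, Pita, Wei, Wiremu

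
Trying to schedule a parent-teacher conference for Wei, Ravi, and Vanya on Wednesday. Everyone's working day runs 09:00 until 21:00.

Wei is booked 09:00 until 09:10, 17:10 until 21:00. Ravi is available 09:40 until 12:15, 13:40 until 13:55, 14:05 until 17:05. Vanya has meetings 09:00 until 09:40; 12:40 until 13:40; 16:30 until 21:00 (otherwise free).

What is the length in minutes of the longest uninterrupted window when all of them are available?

Wei free: 09:10-17:10 (invert busy blocks within the working day).
Ravi free: 09:40-12:15, 13:40-13:55, 14:05-17:05.
Vanya free: 09:40-12:40, 13:40-16:30 (invert busy blocks within the working day).
Wei ∩ Ravi: 09:40-12:15, 13:40-13:55, 14:05-17:05.
Wei ∩ Ravi ∩ Vanya: 09:40-12:15, 13:40-13:55, 14:05-16:30.
The longest is 09:40-12:15 at 155 minutes.

155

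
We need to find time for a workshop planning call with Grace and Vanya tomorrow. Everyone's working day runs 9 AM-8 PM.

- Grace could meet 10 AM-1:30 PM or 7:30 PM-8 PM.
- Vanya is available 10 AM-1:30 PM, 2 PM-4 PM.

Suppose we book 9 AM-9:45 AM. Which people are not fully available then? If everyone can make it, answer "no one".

Grace: not fully free for 09:00-09:45. Vanya: not fully free for 09:00-09:45.

Grace, Vanya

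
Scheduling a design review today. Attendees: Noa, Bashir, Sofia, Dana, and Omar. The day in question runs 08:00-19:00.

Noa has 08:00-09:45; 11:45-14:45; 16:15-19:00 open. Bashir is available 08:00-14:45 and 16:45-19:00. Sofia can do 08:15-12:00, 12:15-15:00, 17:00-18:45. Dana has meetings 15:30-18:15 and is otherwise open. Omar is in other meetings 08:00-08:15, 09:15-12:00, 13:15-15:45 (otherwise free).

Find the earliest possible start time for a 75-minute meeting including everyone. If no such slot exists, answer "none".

none

Noa free: 08:00-09:45, 11:45-14:45, 16:15-19:00.
Bashir free: 08:00-14:45, 16:45-19:00.
Sofia free: 08:15-12:00, 12:15-15:00, 17:00-18:45.
Dana free: 08:00-15:30, 18:15-19:00 (invert busy blocks within the working day).
Omar free: 08:15-09:15, 12:00-13:15, 15:45-19:00 (invert busy blocks within the working day).
Noa ∩ Bashir: 08:00-09:45, 11:45-14:45, 16:45-19:00.
Noa ∩ Bashir ∩ Sofia: 08:15-09:45, 11:45-12:00, 12:15-14:45, 17:00-18:45.
Noa ∩ Bashir ∩ Sofia ∩ Dana: 08:15-09:45, 11:45-12:00, 12:15-14:45, 18:15-18:45.
Noa ∩ Bashir ∩ Sofia ∩ Dana ∩ Omar: 08:15-09:15, 12:15-13:15, 18:15-18:45.
No common window is at least 75 minutes long.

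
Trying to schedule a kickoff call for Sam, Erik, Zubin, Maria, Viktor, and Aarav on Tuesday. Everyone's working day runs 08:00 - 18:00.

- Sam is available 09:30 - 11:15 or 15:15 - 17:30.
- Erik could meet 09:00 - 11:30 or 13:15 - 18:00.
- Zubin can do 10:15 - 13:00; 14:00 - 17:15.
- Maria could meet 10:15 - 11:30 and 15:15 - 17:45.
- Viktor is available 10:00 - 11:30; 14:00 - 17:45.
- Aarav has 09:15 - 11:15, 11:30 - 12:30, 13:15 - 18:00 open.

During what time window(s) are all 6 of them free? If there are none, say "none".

Sam ∩ Erik: 09:30-11:15, 15:15-17:30.
Sam ∩ Erik ∩ Zubin: 10:15-11:15, 15:15-17:15.
Sam ∩ Erik ∩ Zubin ∩ Maria: 10:15-11:15, 15:15-17:15.
Sam ∩ Erik ∩ Zubin ∩ Maria ∩ Viktor: 10:15-11:15, 15:15-17:15.
Sam ∩ Erik ∩ Zubin ∩ Maria ∩ Viktor ∩ Aarav: 10:15-11:15, 15:15-17:15.
So the common availability across everyone is 10:15-11:15, 15:15-17:15.

10:15-11:15, 15:15-17:15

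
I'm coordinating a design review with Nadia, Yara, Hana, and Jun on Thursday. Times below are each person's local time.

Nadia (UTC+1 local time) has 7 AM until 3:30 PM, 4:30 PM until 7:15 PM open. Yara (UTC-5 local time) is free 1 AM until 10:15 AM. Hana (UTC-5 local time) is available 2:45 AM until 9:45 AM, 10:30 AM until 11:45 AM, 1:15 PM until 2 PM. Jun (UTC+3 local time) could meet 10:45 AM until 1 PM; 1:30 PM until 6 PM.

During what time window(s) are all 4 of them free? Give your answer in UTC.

07:45-10:00, 10:30-14:30

Nadia in UTC: 06:00-14:30, 15:30-18:15 (subtract 1h to convert from UTC+1).
Yara in UTC: 06:00-15:15 (add 5h to convert from UTC-5).
Hana in UTC: 07:45-14:45, 15:30-16:45, 18:15-19:00 (add 5h to convert from UTC-5).
Jun in UTC: 07:45-10:00, 10:30-15:00 (subtract 3h to convert from UTC+3).
Nadia ∩ Yara: 06:00-14:30.
Nadia ∩ Yara ∩ Hana: 07:45-14:30.
Nadia ∩ Yara ∩ Hana ∩ Jun: 07:45-10:00, 10:30-14:30.
Those are the intersection windows.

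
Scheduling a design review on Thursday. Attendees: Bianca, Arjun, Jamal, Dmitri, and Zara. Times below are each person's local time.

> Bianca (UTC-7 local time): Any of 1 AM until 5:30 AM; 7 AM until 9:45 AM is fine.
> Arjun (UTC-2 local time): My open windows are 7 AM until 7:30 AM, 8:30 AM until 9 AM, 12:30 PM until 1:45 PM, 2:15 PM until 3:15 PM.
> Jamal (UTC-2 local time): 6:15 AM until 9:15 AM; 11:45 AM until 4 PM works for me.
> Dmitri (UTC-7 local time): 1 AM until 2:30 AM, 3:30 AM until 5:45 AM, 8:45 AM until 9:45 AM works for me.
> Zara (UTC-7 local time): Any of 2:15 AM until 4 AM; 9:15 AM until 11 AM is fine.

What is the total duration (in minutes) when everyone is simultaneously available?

Bianca in UTC: 08:00-12:30, 14:00-16:45 (add 7h to convert from UTC-7).
Arjun in UTC: 09:00-09:30, 10:30-11:00, 14:30-15:45, 16:15-17:15 (add 2h to convert from UTC-2).
Jamal in UTC: 08:15-11:15, 13:45-18:00 (add 2h to convert from UTC-2).
Dmitri in UTC: 08:00-09:30, 10:30-12:45, 15:45-16:45 (add 7h to convert from UTC-7).
Zara in UTC: 09:15-11:00, 16:15-18:00 (add 7h to convert from UTC-7).
Bianca ∩ Arjun: 09:00-09:30, 10:30-11:00, 14:30-15:45, 16:15-16:45.
Bianca ∩ Arjun ∩ Jamal: 09:00-09:30, 10:30-11:00, 14:30-15:45, 16:15-16:45.
Bianca ∩ Arjun ∩ Jamal ∩ Dmitri: 09:00-09:30, 10:30-11:00, 16:15-16:45.
Bianca ∩ Arjun ∩ Jamal ∩ Dmitri ∩ Zara: 09:15-09:30, 10:30-11:00, 16:15-16:45.
Summing the common windows: 15 + 30 + 30 = 75 minutes.

75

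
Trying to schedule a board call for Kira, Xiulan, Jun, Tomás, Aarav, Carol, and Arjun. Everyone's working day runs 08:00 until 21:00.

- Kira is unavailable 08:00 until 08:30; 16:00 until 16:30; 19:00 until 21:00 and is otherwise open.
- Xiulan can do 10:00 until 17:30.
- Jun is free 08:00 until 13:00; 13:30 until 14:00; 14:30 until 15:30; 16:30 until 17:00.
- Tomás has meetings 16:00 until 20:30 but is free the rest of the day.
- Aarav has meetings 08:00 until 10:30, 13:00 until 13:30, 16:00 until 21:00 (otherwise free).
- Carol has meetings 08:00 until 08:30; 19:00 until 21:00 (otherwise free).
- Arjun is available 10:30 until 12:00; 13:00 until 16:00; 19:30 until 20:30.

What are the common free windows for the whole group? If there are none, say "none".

10:30-12:00, 13:30-14:00, 14:30-15:30

Kira free: 08:30-16:00, 16:30-19:00 (invert busy blocks within the working day).
Xiulan free: 10:00-17:30.
Jun free: 08:00-13:00, 13:30-14:00, 14:30-15:30, 16:30-17:00.
Tomás free: 08:00-16:00, 20:30-21:00 (invert busy blocks within the working day).
Aarav free: 10:30-13:00, 13:30-16:00 (invert busy blocks within the working day).
Carol free: 08:30-19:00 (invert busy blocks within the working day).
Arjun free: 10:30-12:00, 13:00-16:00, 19:30-20:30.
Kira ∩ Xiulan: 10:00-16:00, 16:30-17:30.
Kira ∩ Xiulan ∩ Jun: 10:00-13:00, 13:30-14:00, 14:30-15:30, 16:30-17:00.
Kira ∩ Xiulan ∩ Jun ∩ Tomás: 10:00-13:00, 13:30-14:00, 14:30-15:30.
Kira ∩ Xiulan ∩ Jun ∩ Tomás ∩ Aarav: 10:30-13:00, 13:30-14:00, 14:30-15:30.
Kira ∩ Xiulan ∩ Jun ∩ Tomás ∩ Aarav ∩ Carol: 10:30-13:00, 13:30-14:00, 14:30-15:30.
Kira ∩ Xiulan ∩ Jun ∩ Tomás ∩ Aarav ∩ Carol ∩ Arjun: 10:30-12:00, 13:30-14:00, 14:30-15:30.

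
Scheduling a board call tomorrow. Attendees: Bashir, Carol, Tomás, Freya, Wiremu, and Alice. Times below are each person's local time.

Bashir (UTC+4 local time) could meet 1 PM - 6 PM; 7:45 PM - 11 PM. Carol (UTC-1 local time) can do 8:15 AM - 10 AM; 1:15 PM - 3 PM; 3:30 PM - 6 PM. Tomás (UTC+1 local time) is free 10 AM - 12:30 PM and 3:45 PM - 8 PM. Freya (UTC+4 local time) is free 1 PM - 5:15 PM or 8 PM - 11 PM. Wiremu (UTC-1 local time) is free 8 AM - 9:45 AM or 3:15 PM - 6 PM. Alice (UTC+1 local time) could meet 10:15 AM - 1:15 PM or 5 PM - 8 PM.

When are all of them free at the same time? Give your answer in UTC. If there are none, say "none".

09:15-10:45, 16:30-19:00

Bashir in UTC: 09:00-14:00, 15:45-19:00 (subtract 4h to convert from UTC+4).
Carol in UTC: 09:15-11:00, 14:15-16:00, 16:30-19:00 (add 1h to convert from UTC-1).
Tomás in UTC: 09:00-11:30, 14:45-19:00 (subtract 1h to convert from UTC+1).
Freya in UTC: 09:00-13:15, 16:00-19:00 (subtract 4h to convert from UTC+4).
Wiremu in UTC: 09:00-10:45, 16:15-19:00 (add 1h to convert from UTC-1).
Alice in UTC: 09:15-12:15, 16:00-19:00 (subtract 1h to convert from UTC+1).
Bashir ∩ Carol: 09:15-11:00, 15:45-16:00, 16:30-19:00.
Bashir ∩ Carol ∩ Tomás: 09:15-11:00, 15:45-16:00, 16:30-19:00.
Bashir ∩ Carol ∩ Tomás ∩ Freya: 09:15-11:00, 16:30-19:00.
Bashir ∩ Carol ∩ Tomás ∩ Freya ∩ Wiremu: 09:15-10:45, 16:30-19:00.
Bashir ∩ Carol ∩ Tomás ∩ Freya ∩ Wiremu ∩ Alice: 09:15-10:45, 16:30-19:00.
So the common availability across everyone is 09:15-10:45, 16:30-19:00.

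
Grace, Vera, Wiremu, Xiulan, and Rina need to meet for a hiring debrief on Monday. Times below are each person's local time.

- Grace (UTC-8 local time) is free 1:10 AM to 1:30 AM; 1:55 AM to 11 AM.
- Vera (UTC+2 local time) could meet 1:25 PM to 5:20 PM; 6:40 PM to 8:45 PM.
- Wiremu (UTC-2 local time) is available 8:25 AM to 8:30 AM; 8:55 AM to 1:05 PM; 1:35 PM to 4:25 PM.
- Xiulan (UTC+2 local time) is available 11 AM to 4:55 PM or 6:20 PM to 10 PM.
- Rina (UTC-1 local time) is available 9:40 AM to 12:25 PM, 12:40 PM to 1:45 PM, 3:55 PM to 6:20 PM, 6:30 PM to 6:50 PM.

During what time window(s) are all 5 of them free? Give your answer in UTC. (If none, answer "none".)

11:25-13:25, 13:40-14:45, 16:55-18:25

Grace in UTC: 09:10-09:30, 09:55-19:00 (add 8h to convert from UTC-8).
Vera in UTC: 11:25-15:20, 16:40-18:45 (subtract 2h to convert from UTC+2).
Wiremu in UTC: 10:25-10:30, 10:55-15:05, 15:35-18:25 (add 2h to convert from UTC-2).
Xiulan in UTC: 09:00-14:55, 16:20-20:00 (subtract 2h to convert from UTC+2).
Rina in UTC: 10:40-13:25, 13:40-14:45, 16:55-19:20, 19:30-19:50 (add 1h to convert from UTC-1).
Grace ∩ Vera: 11:25-15:20, 16:40-18:45.
Grace ∩ Vera ∩ Wiremu: 11:25-15:05, 16:40-18:25.
Grace ∩ Vera ∩ Wiremu ∩ Xiulan: 11:25-14:55, 16:40-18:25.
Grace ∩ Vera ∩ Wiremu ∩ Xiulan ∩ Rina: 11:25-13:25, 13:40-14:45, 16:55-18:25.
Those are the intersection windows.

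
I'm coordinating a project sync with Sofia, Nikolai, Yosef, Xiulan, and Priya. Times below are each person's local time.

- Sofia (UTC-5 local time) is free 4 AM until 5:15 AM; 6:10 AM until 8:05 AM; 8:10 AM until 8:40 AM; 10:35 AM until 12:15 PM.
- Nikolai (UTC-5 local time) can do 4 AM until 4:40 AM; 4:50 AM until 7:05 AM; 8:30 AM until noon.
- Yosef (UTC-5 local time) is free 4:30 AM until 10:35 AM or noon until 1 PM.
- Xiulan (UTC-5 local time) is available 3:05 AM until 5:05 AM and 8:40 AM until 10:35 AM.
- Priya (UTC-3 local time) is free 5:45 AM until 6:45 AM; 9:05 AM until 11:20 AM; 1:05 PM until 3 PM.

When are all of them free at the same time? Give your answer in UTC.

09:30-09:40

Sofia in UTC: 09:00-10:15, 11:10-13:05, 13:10-13:40, 15:35-17:15 (add 5h to convert from UTC-5).
Nikolai in UTC: 09:00-09:40, 09:50-12:05, 13:30-17:00 (add 5h to convert from UTC-5).
Yosef in UTC: 09:30-15:35, 17:00-18:00 (add 5h to convert from UTC-5).
Xiulan in UTC: 08:05-10:05, 13:40-15:35 (add 5h to convert from UTC-5).
Priya in UTC: 08:45-09:45, 12:05-14:20, 16:05-18:00 (add 3h to convert from UTC-3).
Sofia ∩ Nikolai: 09:00-09:40, 09:50-10:15, 11:10-12:05, 13:30-13:40, 15:35-17:00.
Sofia ∩ Nikolai ∩ Yosef: 09:30-09:40, 09:50-10:15, 11:10-12:05, 13:30-13:40.
Sofia ∩ Nikolai ∩ Yosef ∩ Xiulan: 09:30-09:40, 09:50-10:05.
Sofia ∩ Nikolai ∩ Yosef ∩ Xiulan ∩ Priya: 09:30-09:40.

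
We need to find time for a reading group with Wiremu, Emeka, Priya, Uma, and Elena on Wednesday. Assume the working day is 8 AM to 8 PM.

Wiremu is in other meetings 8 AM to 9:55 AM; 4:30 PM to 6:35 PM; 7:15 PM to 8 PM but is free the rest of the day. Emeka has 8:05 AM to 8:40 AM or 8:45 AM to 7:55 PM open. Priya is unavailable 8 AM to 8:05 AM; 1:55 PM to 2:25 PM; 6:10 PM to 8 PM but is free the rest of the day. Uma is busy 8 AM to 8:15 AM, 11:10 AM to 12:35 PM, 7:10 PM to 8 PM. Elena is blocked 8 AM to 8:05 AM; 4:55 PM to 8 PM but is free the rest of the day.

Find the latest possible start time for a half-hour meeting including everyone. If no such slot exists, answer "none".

16:00

Wiremu free: 09:55-16:30, 18:35-19:15 (invert busy blocks within the working day).
Emeka free: 08:05-08:40, 08:45-19:55.
Priya free: 08:05-13:55, 14:25-18:10 (invert busy blocks within the working day).
Uma free: 08:15-11:10, 12:35-19:10 (invert busy blocks within the working day).
Elena free: 08:05-16:55 (invert busy blocks within the working day).
Wiremu ∩ Emeka: 09:55-16:30, 18:35-19:15.
Wiremu ∩ Emeka ∩ Priya: 09:55-13:55, 14:25-16:30.
Wiremu ∩ Emeka ∩ Priya ∩ Uma: 09:55-11:10, 12:35-13:55, 14:25-16:30.
Wiremu ∩ Emeka ∩ Priya ∩ Uma ∩ Elena: 09:55-11:10, 12:35-13:55, 14:25-16:30.
The last common window of at least 30 minutes is 14:25-16:30; a 30-minute meeting can start as late as 16:00 and still end by 16:30.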